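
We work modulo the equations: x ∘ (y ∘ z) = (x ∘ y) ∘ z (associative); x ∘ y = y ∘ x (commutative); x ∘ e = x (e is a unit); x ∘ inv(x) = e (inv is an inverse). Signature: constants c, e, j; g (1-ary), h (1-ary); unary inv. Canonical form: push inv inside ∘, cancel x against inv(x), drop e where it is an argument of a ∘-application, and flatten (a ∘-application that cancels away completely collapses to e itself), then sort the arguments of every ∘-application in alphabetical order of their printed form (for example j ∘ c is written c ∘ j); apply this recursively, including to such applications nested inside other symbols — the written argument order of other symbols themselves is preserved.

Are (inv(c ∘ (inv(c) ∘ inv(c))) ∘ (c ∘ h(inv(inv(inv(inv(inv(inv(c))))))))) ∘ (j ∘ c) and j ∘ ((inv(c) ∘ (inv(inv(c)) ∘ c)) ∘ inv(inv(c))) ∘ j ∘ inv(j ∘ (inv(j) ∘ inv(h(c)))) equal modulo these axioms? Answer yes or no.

Answer: no — c ∘ c ∘ c ∘ h(c) ∘ j vs c ∘ c ∘ h(c) ∘ j ∘ j

Derivation:
Left:  (inv(c ∘ (inv(c) ∘ inv(c))) ∘ (c ∘ h(inv(inv(inv(inv(inv(inv(c))))))))) ∘ (j ∘ c)
  Push inv inside:  distribute inv over ∘ and collapse double inv
  Collect:  c ∘ c ∘ c ∘ h(c) ∘ j
Right:  j ∘ ((inv(c) ∘ (inv(inv(c)) ∘ c)) ∘ inv(inv(c))) ∘ j ∘ inv(j ∘ (inv(j) ∘ inv(h(c))))
  Push inv inside:  distribute inv over ∘ and collapse double inv
  Combine occurrences:  j ∘ j ∘ c ∘ c ∘ h(c)
  Sort arguments:  c ∘ c ∘ h(c) ∘ j ∘ j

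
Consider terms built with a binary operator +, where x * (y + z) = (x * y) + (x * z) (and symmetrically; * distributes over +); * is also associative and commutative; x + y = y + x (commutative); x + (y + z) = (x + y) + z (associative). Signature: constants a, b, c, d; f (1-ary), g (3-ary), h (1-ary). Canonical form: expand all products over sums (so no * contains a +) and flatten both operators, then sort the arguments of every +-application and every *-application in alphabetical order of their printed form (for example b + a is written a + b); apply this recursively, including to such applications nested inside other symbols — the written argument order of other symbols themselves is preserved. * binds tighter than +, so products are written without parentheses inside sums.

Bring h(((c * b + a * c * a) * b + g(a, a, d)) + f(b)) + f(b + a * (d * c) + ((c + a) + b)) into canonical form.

Distribute:  h(a * a * b * c + b * b * c + f(b) + g(a, a, d)) + f(a + a * c * d + b + b + c)
Sort:  f(a + a * c * d + b + b + c) + h(a * a * b * c + b * b * c + f(b) + g(a, a, d))

Answer: f(a + a * c * d + b + b + c) + h(a * a * b * c + b * b * c + f(b) + g(a, a, d))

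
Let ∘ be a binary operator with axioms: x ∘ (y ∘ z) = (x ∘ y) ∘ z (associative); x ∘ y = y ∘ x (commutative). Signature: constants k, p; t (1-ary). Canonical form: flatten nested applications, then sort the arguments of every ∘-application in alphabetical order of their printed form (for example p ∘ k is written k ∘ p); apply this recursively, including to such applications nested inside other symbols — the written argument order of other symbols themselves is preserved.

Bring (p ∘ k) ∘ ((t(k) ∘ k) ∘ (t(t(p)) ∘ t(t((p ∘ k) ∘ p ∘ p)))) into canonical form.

Flatten:  p ∘ k ∘ t(k) ∘ k ∘ t(t(p)) ∘ t(t((p ∘ k) ∘ p ∘ p))
Simplify inside:  t(t((p ∘ k) ∘ p ∘ p))  →  t(t(k ∘ p ∘ p ∘ p))
Sort:  k ∘ k ∘ p ∘ t(k) ∘ t(t(k ∘ p ∘ p ∘ p)) ∘ t(t(p))

Answer: k ∘ k ∘ p ∘ t(k) ∘ t(t(k ∘ p ∘ p ∘ p)) ∘ t(t(p))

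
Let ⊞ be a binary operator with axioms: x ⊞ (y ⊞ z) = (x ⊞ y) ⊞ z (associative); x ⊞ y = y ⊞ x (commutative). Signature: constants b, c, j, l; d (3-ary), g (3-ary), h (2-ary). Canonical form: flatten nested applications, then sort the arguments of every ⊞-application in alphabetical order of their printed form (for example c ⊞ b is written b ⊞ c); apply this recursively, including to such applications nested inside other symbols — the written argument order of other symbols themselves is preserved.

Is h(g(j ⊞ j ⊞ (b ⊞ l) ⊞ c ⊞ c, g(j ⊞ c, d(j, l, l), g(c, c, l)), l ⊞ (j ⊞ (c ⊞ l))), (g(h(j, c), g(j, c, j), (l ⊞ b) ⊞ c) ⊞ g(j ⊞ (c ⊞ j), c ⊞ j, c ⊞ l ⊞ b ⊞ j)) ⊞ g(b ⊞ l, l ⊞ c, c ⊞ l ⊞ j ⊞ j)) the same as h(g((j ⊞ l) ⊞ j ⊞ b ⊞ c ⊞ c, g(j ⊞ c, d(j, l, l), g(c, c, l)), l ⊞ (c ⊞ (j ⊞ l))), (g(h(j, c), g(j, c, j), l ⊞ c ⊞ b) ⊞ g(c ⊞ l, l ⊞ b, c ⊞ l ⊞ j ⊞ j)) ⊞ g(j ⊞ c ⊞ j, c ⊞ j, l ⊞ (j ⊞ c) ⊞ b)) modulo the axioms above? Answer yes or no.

Answer: no — h(g(b ⊞ c ⊞ c ⊞ j ⊞ j ⊞ l, g(c ⊞ j, d(j, l, l), g(c, c, l)), c ⊞ j ⊞ l ⊞ l), g(b ⊞ l, c ⊞ l, c ⊞ j ⊞ j ⊞ l) ⊞ g(c ⊞ j ⊞ j, c ⊞ j, b ⊞ c ⊞ j ⊞ l) ⊞ g(h(j, c), g(j, c, j), b ⊞ c ⊞ l)) vs h(g(b ⊞ c ⊞ c ⊞ j ⊞ j ⊞ l, g(c ⊞ j, d(j, l, l), g(c, c, l)), c ⊞ j ⊞ l ⊞ l), g(c ⊞ j ⊞ j, c ⊞ j, b ⊞ c ⊞ j ⊞ l) ⊞ g(c ⊞ l, b ⊞ l, c ⊞ j ⊞ j ⊞ l) ⊞ g(h(j, c), g(j, c, j), b ⊞ c ⊞ l))

Derivation:
Left:  h(g(j ⊞ j ⊞ (b ⊞ l) ⊞ c ⊞ c, g(j ⊞ c, d(j, l, l), g(c, c, l)), l ⊞ (j ⊞ (c ⊞ l))), (g(h(j, c), g(j, c, j), (l ⊞ b) ⊞ c) ⊞ g(j ⊞ (c ⊞ j), c ⊞ j, c ⊞ l ⊞ b ⊞ j)) ⊞ g(b ⊞ l, l ⊞ c, c ⊞ l ⊞ j ⊞ j))
  Work inside:  (g(h(j, c), g(j, c, j), (l ⊞ b) ⊞ c) ⊞ g(j ⊞ (c ⊞ j), c ⊞ j, c ⊞ l ⊞ b ⊞ j)) ⊞ g(b ⊞ l, l ⊞ c, c ⊞ l ⊞ j ⊞ j)
  Merge nested applications:  g(h(j, c), g(j, c, j), (l ⊞ b) ⊞ c) ⊞ g(j ⊞ (c ⊞ j), c ⊞ j, c ⊞ l ⊞ b ⊞ j) ⊞ g(b ⊞ l, l ⊞ c, c ⊞ l ⊞ j ⊞ j)
  Inside:  g(h(j, c), g(j, c, j), (l ⊞ b) ⊞ c)  →  g(h(j, c), g(j, c, j), b ⊞ c ⊞ l)
  Inside:  g(j ⊞ (c ⊞ j), c ⊞ j, c ⊞ l ⊞ b ⊞ j)  →  g(c ⊞ j ⊞ j, c ⊞ j, b ⊞ c ⊞ j ⊞ l)
  Simplify inside:  g(b ⊞ l, l ⊞ c, c ⊞ l ⊞ j ⊞ j)  →  g(b ⊞ l, c ⊞ l, c ⊞ j ⊞ j ⊞ l)
  Order the arguments:  g(b ⊞ l, c ⊞ l, c ⊞ j ⊞ j ⊞ l) ⊞ g(c ⊞ j ⊞ j, c ⊞ j, b ⊞ c ⊞ j ⊞ l) ⊞ g(h(j, c), g(j, c, j), b ⊞ c ⊞ l)
  Reassemble:  h(g(b ⊞ c ⊞ c ⊞ j ⊞ j ⊞ l, g(c ⊞ j, d(j, l, l), g(c, c, l)), c ⊞ j ⊞ l ⊞ l), g(b ⊞ l, c ⊞ l, c ⊞ j ⊞ j ⊞ l) ⊞ g(c ⊞ j ⊞ j, c ⊞ j, b ⊞ c ⊞ j ⊞ l) ⊞ g(h(j, c), g(j, c, j), b ⊞ c ⊞ l))
Right:  h(g((j ⊞ l) ⊞ j ⊞ b ⊞ c ⊞ c, g(j ⊞ c, d(j, l, l), g(c, c, l)), l ⊞ (c ⊞ (j ⊞ l))), (g(h(j, c), g(j, c, j), l ⊞ c ⊞ b) ⊞ g(c ⊞ l, l ⊞ b, c ⊞ l ⊞ j ⊞ j)) ⊞ g(j ⊞ c ⊞ j, c ⊞ j, l ⊞ (j ⊞ c) ⊞ b))
  Descend into:  (g(h(j, c), g(j, c, j), l ⊞ c ⊞ b) ⊞ g(c ⊞ l, l ⊞ b, c ⊞ l ⊞ j ⊞ j)) ⊞ g(j ⊞ c ⊞ j, c ⊞ j, l ⊞ (j ⊞ c) ⊞ b)
  Un-nest:  g(h(j, c), g(j, c, j), l ⊞ c ⊞ b) ⊞ g(c ⊞ l, l ⊞ b, c ⊞ l ⊞ j ⊞ j) ⊞ g(j ⊞ c ⊞ j, c ⊞ j, l ⊞ (j ⊞ c) ⊞ b)
  Inside:  g(h(j, c), g(j, c, j), l ⊞ c ⊞ b)  →  g(h(j, c), g(j, c, j), b ⊞ c ⊞ l)
  Inside:  g(c ⊞ l, l ⊞ b, c ⊞ l ⊞ j ⊞ j)  →  g(c ⊞ l, b ⊞ l, c ⊞ j ⊞ j ⊞ l)
  Canonicalize subterm:  g(j ⊞ c ⊞ j, c ⊞ j, l ⊞ (j ⊞ c) ⊞ b)  →  g(c ⊞ j ⊞ j, c ⊞ j, b ⊞ c ⊞ j ⊞ l)
  Sort:  g(c ⊞ j ⊞ j, c ⊞ j, b ⊞ c ⊞ j ⊞ l) ⊞ g(c ⊞ l, b ⊞ l, c ⊞ j ⊞ j ⊞ l) ⊞ g(h(j, c), g(j, c, j), b ⊞ c ⊞ l)
  Put back:  h(g(b ⊞ c ⊞ c ⊞ j ⊞ j ⊞ l, g(c ⊞ j, d(j, l, l), g(c, c, l)), c ⊞ j ⊞ l ⊞ l), g(c ⊞ j ⊞ j, c ⊞ j, b ⊞ c ⊞ j ⊞ l) ⊞ g(c ⊞ l, b ⊞ l, c ⊞ j ⊞ j ⊞ l) ⊞ g(h(j, c), g(j, c, j), b ⊞ c ⊞ l))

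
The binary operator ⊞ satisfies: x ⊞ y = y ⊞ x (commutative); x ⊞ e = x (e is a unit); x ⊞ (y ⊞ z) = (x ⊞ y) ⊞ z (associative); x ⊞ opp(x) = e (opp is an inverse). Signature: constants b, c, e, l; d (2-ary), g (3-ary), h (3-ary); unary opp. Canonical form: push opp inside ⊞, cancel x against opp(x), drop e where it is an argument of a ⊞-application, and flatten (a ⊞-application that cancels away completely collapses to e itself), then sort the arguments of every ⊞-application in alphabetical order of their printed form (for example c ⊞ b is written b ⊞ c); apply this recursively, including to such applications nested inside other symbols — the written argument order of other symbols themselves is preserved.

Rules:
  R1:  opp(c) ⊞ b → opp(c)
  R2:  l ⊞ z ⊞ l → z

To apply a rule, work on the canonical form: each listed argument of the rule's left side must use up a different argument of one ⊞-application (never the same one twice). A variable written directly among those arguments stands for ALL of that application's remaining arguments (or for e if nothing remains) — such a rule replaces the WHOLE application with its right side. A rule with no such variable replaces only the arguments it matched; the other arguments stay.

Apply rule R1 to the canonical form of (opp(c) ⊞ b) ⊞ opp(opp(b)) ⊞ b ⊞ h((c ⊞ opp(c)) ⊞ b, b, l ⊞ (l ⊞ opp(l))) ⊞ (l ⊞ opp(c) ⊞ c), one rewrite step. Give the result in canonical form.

Canonical form:  b ⊞ b ⊞ b ⊞ h(b, b, l) ⊞ l ⊞ opp(c)
Apply R1:  consuming b, opp(c)
Giving:  b ⊞ b ⊞ h(b, b, l) ⊞ l ⊞ opp(c)

Answer: b ⊞ b ⊞ h(b, b, l) ⊞ l ⊞ opp(c)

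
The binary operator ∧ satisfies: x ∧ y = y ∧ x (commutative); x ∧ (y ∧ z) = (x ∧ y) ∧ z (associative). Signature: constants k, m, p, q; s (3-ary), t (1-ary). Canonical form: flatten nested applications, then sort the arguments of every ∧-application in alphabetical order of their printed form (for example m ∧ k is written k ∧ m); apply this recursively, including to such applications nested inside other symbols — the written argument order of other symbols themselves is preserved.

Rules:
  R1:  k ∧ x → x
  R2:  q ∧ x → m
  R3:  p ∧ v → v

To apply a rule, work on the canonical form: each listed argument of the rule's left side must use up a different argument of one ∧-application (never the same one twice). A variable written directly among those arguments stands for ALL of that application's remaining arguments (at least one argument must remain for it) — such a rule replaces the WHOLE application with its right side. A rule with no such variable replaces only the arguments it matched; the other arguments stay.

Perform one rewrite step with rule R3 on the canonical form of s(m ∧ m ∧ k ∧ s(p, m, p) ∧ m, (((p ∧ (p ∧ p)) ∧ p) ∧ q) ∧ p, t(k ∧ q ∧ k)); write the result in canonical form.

Canonical form:  s(k ∧ m ∧ m ∧ m ∧ s(p, m, p), p ∧ p ∧ p ∧ p ∧ p ∧ q, t(k ∧ k ∧ q))
R3 matches:  uses p;  v := p ∧ p ∧ p ∧ p ∧ q
The variable takes the whole remainder — replace the entire application.
Giving:  s(k ∧ m ∧ m ∧ m ∧ s(p, m, p), p ∧ p ∧ p ∧ p ∧ q, t(k ∧ k ∧ q))

Answer: s(k ∧ m ∧ m ∧ m ∧ s(p, m, p), p ∧ p ∧ p ∧ p ∧ q, t(k ∧ k ∧ q))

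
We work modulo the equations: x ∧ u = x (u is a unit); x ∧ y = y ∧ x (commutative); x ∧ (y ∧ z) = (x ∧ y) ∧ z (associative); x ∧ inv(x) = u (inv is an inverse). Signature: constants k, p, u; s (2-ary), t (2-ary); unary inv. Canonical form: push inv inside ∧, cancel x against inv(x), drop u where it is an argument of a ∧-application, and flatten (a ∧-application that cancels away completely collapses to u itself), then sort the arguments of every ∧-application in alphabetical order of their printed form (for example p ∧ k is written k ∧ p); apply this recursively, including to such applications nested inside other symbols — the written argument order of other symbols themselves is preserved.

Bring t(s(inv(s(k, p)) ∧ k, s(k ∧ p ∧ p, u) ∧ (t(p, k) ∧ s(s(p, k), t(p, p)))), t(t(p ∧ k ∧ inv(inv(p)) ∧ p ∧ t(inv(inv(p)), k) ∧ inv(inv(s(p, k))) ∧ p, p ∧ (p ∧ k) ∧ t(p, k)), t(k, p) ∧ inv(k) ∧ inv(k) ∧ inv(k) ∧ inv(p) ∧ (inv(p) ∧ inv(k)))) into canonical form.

Answer: t(s(inv(s(k, p)) ∧ k, s(k ∧ p ∧ p, u) ∧ s(s(p, k), t(p, p)) ∧ t(p, k)), t(t(k ∧ p ∧ p ∧ p ∧ p ∧ s(p, k) ∧ t(p, k), k ∧ p ∧ p ∧ t(p, k)), inv(k) ∧ inv(k) ∧ inv(k) ∧ inv(k) ∧ inv(p) ∧ inv(p) ∧ t(k, p)))

Derivation:
Descend into:  p ∧ k ∧ inv(inv(p)) ∧ p ∧ t(inv(inv(p)), k) ∧ inv(inv(s(p, k))) ∧ p
Push inv inside:  distribute inv over ∧ and collapse double inv
Collect terms:  p ∧ p ∧ p ∧ p ∧ k ∧ t(p, k) ∧ s(p, k)
Sort arguments:  k ∧ p ∧ p ∧ p ∧ p ∧ s(p, k) ∧ t(p, k)
Rebuild:  t(s(inv(s(k, p)) ∧ k, s(k ∧ p ∧ p, u) ∧ s(s(p, k), t(p, p)) ∧ t(p, k)), t(t(k ∧ p ∧ p ∧ p ∧ p ∧ s(p, k) ∧ t(p, k), k ∧ p ∧ p ∧ t(p, k)), inv(k) ∧ inv(k) ∧ inv(k) ∧ inv(k) ∧ inv(p) ∧ inv(p) ∧ t(k, p)))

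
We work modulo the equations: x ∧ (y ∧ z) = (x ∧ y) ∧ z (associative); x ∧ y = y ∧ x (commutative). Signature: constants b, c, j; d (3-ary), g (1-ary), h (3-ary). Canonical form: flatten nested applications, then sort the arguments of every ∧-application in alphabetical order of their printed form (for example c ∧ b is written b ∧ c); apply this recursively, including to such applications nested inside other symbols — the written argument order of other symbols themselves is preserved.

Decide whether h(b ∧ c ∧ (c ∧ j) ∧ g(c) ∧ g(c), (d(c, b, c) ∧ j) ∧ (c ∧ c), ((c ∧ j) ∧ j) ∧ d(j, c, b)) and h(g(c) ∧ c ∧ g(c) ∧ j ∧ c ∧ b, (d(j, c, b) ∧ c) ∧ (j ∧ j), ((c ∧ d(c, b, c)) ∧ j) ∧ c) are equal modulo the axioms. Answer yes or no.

Answer: no — h(b ∧ c ∧ c ∧ g(c) ∧ g(c) ∧ j, c ∧ c ∧ d(c, b, c) ∧ j, c ∧ d(j, c, b) ∧ j ∧ j) vs h(b ∧ c ∧ c ∧ g(c) ∧ g(c) ∧ j, c ∧ d(j, c, b) ∧ j ∧ j, c ∧ c ∧ d(c, b, c) ∧ j)

Derivation:
Left:  h(b ∧ c ∧ (c ∧ j) ∧ g(c) ∧ g(c), (d(c, b, c) ∧ j) ∧ (c ∧ c), ((c ∧ j) ∧ j) ∧ d(j, c, b))
  Focus inside:  ((c ∧ j) ∧ j) ∧ d(j, c, b)
  Flatten:  c ∧ j ∧ j ∧ d(j, c, b)
  Sort arguments:  c ∧ d(j, c, b) ∧ j ∧ j
  Rebuild:  h(b ∧ c ∧ c ∧ g(c) ∧ g(c) ∧ j, c ∧ c ∧ d(c, b, c) ∧ j, c ∧ d(j, c, b) ∧ j ∧ j)
Right:  h(g(c) ∧ c ∧ g(c) ∧ j ∧ c ∧ b, (d(j, c, b) ∧ c) ∧ (j ∧ j), ((c ∧ d(c, b, c)) ∧ j) ∧ c)
  Descend into:  ((c ∧ d(c, b, c)) ∧ j) ∧ c
  Merge nested applications:  c ∧ d(c, b, c) ∧ j ∧ c
  Order the arguments:  c ∧ c ∧ d(c, b, c) ∧ j
  Put back:  h(b ∧ c ∧ c ∧ g(c) ∧ g(c) ∧ j, c ∧ d(j, c, b) ∧ j ∧ j, c ∧ c ∧ d(c, b, c) ∧ j)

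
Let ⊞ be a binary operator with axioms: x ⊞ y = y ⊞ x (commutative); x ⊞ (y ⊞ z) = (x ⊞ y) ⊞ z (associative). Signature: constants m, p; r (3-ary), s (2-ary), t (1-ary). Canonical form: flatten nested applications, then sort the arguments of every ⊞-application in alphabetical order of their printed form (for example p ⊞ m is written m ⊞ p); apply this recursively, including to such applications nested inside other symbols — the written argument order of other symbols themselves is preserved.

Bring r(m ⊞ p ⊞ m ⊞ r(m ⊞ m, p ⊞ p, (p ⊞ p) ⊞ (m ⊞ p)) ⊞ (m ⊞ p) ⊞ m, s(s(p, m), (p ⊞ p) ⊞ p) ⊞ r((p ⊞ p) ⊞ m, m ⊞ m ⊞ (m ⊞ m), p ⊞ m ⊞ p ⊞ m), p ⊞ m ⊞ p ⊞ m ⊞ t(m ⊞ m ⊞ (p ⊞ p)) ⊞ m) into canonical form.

Answer: r(m ⊞ m ⊞ m ⊞ m ⊞ p ⊞ p ⊞ r(m ⊞ m, p ⊞ p, m ⊞ p ⊞ p ⊞ p), r(m ⊞ p ⊞ p, m ⊞ m ⊞ m ⊞ m, m ⊞ m ⊞ p ⊞ p) ⊞ s(s(p, m), p ⊞ p ⊞ p), m ⊞ m ⊞ m ⊞ p ⊞ p ⊞ t(m ⊞ m ⊞ p ⊞ p))

Derivation:
Focus inside:  s(s(p, m), (p ⊞ p) ⊞ p) ⊞ r((p ⊞ p) ⊞ m, m ⊞ m ⊞ (m ⊞ m), p ⊞ m ⊞ p ⊞ m)
Canonicalize subterm:  s(s(p, m), (p ⊞ p) ⊞ p)  →  s(s(p, m), p ⊞ p ⊞ p)
Inside:  r((p ⊞ p) ⊞ m, m ⊞ m ⊞ (m ⊞ m), p ⊞ m ⊞ p ⊞ m)  →  r(m ⊞ p ⊞ p, m ⊞ m ⊞ m ⊞ m, m ⊞ m ⊞ p ⊞ p)
Sort arguments:  r(m ⊞ p ⊞ p, m ⊞ m ⊞ m ⊞ m, m ⊞ m ⊞ p ⊞ p) ⊞ s(s(p, m), p ⊞ p ⊞ p)
Put back:  r(m ⊞ m ⊞ m ⊞ m ⊞ p ⊞ p ⊞ r(m ⊞ m, p ⊞ p, m ⊞ p ⊞ p ⊞ p), r(m ⊞ p ⊞ p, m ⊞ m ⊞ m ⊞ m, m ⊞ m ⊞ p ⊞ p) ⊞ s(s(p, m), p ⊞ p ⊞ p), m ⊞ m ⊞ m ⊞ p ⊞ p ⊞ t(m ⊞ m ⊞ p ⊞ p))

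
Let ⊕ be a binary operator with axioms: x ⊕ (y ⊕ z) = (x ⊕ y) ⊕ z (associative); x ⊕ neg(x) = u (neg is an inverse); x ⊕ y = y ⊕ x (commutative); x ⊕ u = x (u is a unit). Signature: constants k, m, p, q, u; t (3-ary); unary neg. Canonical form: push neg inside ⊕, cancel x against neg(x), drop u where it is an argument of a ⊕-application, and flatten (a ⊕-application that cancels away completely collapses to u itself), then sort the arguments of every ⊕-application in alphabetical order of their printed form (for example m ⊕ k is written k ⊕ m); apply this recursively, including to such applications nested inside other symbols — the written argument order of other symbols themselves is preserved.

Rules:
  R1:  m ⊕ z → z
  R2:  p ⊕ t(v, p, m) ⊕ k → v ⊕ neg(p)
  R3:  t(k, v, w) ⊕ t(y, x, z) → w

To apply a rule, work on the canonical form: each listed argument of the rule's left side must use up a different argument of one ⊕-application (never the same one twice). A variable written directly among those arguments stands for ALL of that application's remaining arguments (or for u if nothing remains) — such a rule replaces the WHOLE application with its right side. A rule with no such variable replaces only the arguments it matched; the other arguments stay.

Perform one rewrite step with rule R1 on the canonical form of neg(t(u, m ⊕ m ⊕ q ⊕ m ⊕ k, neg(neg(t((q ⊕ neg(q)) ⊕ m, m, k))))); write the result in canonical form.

Canonical form:  neg(t(u, k ⊕ m ⊕ m ⊕ m ⊕ q, t(m, m, k)))
R1 matches:  uses m;  z := k ⊕ m ⊕ m ⊕ q
The variable takes the whole remainder — replace the entire application.
Giving:  neg(t(u, k ⊕ m ⊕ m ⊕ q, t(m, m, k)))

Answer: neg(t(u, k ⊕ m ⊕ m ⊕ q, t(m, m, k)))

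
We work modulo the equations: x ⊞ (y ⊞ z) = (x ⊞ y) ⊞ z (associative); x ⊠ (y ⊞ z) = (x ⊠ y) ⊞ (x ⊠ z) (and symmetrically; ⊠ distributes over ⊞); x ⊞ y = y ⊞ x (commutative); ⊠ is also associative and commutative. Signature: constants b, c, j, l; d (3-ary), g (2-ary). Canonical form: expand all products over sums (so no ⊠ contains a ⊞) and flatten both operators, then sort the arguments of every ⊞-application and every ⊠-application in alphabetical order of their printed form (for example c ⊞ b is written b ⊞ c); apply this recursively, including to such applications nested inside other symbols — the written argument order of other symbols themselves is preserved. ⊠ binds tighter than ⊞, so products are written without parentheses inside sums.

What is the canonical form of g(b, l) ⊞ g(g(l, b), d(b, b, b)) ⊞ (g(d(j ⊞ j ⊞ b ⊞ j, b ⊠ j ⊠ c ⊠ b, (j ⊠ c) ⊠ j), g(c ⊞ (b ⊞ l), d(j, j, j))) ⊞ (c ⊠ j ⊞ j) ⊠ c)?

Distribute:  g(b, l) ⊞ g(g(l, b), d(b, b, b)) ⊞ g(d(b ⊞ j ⊞ j ⊞ j, b ⊠ b ⊠ c ⊠ j, c ⊠ j ⊠ j), g(b ⊞ c ⊞ l, d(j, j, j))) ⊞ c ⊠ c ⊠ j ⊞ c ⊠ j
Sort:  c ⊠ c ⊠ j ⊞ c ⊠ j ⊞ g(b, l) ⊞ g(d(b ⊞ j ⊞ j ⊞ j, b ⊠ b ⊠ c ⊠ j, c ⊠ j ⊠ j), g(b ⊞ c ⊞ l, d(j, j, j))) ⊞ g(g(l, b), d(b, b, b))

Answer: c ⊠ c ⊠ j ⊞ c ⊠ j ⊞ g(b, l) ⊞ g(d(b ⊞ j ⊞ j ⊞ j, b ⊠ b ⊠ c ⊠ j, c ⊠ j ⊠ j), g(b ⊞ c ⊞ l, d(j, j, j))) ⊞ g(g(l, b), d(b, b, b))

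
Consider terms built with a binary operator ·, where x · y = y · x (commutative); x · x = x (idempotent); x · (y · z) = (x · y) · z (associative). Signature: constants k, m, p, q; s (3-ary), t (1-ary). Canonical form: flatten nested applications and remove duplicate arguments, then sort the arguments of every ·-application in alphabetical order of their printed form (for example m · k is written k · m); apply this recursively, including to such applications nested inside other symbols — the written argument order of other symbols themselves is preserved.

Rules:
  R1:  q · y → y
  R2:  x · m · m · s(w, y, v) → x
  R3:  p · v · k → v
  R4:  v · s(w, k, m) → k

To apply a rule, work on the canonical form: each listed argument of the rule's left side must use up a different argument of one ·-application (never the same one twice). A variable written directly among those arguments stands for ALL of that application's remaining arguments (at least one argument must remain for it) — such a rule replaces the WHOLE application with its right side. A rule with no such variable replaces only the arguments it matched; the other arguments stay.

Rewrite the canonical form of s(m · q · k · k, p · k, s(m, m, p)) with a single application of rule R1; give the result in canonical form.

Answer: s(k · m, k · p, s(m, m, p))

Derivation:
Canonical form:  s(k · m · q, k · p, s(m, m, p))
R1 matches:  uses q;  y := k · m
The extension variable absorbs all remaining arguments, so the whole application is rewritten.
Giving:  s(k · m, k · p, s(m, m, p))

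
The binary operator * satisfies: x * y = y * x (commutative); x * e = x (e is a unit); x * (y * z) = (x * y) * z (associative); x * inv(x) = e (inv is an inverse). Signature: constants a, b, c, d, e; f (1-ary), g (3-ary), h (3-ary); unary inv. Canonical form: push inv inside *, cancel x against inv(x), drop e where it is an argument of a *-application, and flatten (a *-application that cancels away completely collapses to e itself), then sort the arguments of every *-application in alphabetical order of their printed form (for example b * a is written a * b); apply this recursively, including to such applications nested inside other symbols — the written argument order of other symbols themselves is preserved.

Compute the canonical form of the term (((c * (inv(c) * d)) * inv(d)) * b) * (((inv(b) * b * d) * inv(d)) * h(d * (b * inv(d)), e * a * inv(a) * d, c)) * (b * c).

Answer: b * b * c * h(b, d, c)

Derivation:
Cancel inverse pairs:  d cancels
Collect:  c * b * b * h(b, d, c)
Sort:  b * b * c * h(b, d, c)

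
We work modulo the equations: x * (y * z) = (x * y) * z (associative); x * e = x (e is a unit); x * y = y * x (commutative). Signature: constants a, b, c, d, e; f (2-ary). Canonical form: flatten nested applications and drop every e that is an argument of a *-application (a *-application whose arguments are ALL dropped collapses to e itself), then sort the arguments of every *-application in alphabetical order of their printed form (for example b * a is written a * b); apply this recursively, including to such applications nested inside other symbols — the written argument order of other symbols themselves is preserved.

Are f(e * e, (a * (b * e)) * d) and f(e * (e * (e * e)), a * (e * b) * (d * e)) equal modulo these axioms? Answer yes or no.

Answer: yes — both canonical forms are f(e, a * b * d)

Derivation:
Left:  f(e * e, (a * (b * e)) * d)
  Work inside:  (a * (b * e)) * d
  Merge nested applications:  a * b * e * d
  Units out:  drop e
  Sort arguments:  a * b * d
  Rebuild:  f(e, a * b * d)
Right:  f(e * (e * (e * e)), a * (e * b) * (d * e))
  Descend into:  a * (e * b) * (d * e)
  Un-nest:  a * e * b * d * e
  Unit:  drop e (×2)
  Order the arguments:  a * b * d
  Rebuild:  f(e, a * b * d)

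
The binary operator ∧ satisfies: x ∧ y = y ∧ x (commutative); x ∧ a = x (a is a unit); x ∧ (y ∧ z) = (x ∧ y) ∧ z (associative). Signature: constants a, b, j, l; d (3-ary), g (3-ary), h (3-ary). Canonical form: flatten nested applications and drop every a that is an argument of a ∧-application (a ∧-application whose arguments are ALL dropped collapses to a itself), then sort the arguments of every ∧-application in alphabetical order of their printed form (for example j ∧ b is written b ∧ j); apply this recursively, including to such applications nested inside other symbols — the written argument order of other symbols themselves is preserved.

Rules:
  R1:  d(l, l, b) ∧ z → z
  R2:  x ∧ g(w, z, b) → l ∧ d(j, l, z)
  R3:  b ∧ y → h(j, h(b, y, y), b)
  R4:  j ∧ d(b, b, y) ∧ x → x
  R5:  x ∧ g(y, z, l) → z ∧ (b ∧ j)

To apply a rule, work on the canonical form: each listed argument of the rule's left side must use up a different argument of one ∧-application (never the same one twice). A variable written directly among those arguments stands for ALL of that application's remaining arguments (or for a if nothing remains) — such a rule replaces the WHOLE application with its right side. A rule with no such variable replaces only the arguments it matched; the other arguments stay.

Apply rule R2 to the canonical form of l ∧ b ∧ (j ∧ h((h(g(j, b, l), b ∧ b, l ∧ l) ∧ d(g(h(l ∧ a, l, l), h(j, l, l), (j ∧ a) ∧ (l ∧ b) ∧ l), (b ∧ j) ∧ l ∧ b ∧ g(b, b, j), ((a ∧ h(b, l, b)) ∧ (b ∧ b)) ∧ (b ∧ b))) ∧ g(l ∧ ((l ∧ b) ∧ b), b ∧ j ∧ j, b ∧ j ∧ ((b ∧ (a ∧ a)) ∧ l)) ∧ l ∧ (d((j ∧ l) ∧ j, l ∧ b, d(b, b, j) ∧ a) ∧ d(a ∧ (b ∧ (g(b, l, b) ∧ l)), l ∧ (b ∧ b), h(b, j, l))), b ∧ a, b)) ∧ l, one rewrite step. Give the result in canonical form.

Canonical form:  b ∧ h(d(b ∧ g(b, l, b) ∧ l, b ∧ b ∧ l, h(b, j, l)) ∧ d(g(h(l, l, l), h(j, l, l), b ∧ j ∧ l ∧ l), b ∧ b ∧ g(b, b, j) ∧ j ∧ l, b ∧ b ∧ b ∧ b ∧ h(b, l, b)) ∧ d(j ∧ j ∧ l, b ∧ l, d(b, b, j)) ∧ g(b ∧ b ∧ l ∧ l, b ∧ j ∧ j, b ∧ b ∧ j ∧ l) ∧ h(g(j, b, l), b ∧ b, l ∧ l) ∧ l, b, b) ∧ j ∧ l ∧ l
R2 matches:  uses g(b, l, b);  w := b, x := b ∧ l, z := l
The extension variable absorbs all remaining arguments, so the whole application is rewritten.
Giving:  b ∧ h(d(d(j, l, l) ∧ l, b ∧ b ∧ l, h(b, j, l)) ∧ d(g(h(l, l, l), h(j, l, l), b ∧ j ∧ l ∧ l), b ∧ b ∧ g(b, b, j) ∧ j ∧ l, b ∧ b ∧ b ∧ b ∧ h(b, l, b)) ∧ d(j ∧ j ∧ l, b ∧ l, d(b, b, j)) ∧ g(b ∧ b ∧ l ∧ l, b ∧ j ∧ j, b ∧ b ∧ j ∧ l) ∧ h(g(j, b, l), b ∧ b, l ∧ l) ∧ l, b, b) ∧ j ∧ l ∧ l

Answer: b ∧ h(d(d(j, l, l) ∧ l, b ∧ b ∧ l, h(b, j, l)) ∧ d(g(h(l, l, l), h(j, l, l), b ∧ j ∧ l ∧ l), b ∧ b ∧ g(b, b, j) ∧ j ∧ l, b ∧ b ∧ b ∧ b ∧ h(b, l, b)) ∧ d(j ∧ j ∧ l, b ∧ l, d(b, b, j)) ∧ g(b ∧ b ∧ l ∧ l, b ∧ j ∧ j, b ∧ b ∧ j ∧ l) ∧ h(g(j, b, l), b ∧ b, l ∧ l) ∧ l, b, b) ∧ j ∧ l ∧ l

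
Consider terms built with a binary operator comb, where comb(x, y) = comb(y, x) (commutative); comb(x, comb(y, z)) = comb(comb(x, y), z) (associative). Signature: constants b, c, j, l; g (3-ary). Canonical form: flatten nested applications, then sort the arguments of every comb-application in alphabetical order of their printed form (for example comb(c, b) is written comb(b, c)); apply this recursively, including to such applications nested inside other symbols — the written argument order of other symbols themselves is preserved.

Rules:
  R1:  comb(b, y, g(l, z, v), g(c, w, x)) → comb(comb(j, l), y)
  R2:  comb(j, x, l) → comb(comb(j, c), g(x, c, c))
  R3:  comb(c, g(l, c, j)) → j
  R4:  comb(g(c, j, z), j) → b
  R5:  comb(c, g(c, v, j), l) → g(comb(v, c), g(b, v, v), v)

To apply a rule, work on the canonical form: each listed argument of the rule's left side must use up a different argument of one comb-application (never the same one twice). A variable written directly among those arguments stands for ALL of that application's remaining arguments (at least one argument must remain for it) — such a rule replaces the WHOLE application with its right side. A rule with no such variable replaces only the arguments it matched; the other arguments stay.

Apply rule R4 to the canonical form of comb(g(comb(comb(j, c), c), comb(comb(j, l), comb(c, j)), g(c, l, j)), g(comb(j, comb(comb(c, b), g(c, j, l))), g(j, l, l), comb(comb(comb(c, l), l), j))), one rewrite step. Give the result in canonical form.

Answer: comb(g(comb(b, b, c), g(j, l, l), comb(c, j, l, l)), g(comb(c, c, j), comb(c, j, j, l), g(c, l, j)))

Derivation:
Canonical form:  comb(g(comb(b, c, g(c, j, l), j), g(j, l, l), comb(c, j, l, l)), g(comb(c, c, j), comb(c, j, j, l), g(c, l, j)))
Match R4:  consume g(c, j, l), j;  z := l
Result:  comb(g(comb(b, b, c), g(j, l, l), comb(c, j, l, l)), g(comb(c, c, j), comb(c, j, j, l), g(c, l, j)))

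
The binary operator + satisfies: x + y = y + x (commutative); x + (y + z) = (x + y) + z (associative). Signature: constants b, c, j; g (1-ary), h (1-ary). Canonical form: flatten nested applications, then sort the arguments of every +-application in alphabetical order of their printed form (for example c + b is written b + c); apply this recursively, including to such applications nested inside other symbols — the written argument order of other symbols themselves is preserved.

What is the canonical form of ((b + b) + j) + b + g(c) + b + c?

Merge nested applications:  b + b + j + b + g(c) + b + c
Sort:  b + b + b + b + c + g(c) + j

Answer: b + b + b + b + c + g(c) + j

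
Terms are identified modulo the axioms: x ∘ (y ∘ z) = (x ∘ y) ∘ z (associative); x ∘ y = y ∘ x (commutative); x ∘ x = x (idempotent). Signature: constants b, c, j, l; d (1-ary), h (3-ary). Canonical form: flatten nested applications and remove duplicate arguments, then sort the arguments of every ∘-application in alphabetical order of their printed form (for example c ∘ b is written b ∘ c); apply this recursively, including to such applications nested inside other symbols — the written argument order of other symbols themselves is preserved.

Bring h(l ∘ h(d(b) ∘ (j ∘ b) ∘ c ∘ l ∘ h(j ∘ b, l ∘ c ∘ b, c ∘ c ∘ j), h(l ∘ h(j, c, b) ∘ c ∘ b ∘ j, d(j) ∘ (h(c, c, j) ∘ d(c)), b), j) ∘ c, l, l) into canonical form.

Answer: h(c ∘ h(b ∘ c ∘ d(b) ∘ h(b ∘ j, b ∘ c ∘ l, c ∘ j) ∘ j ∘ l, h(b ∘ c ∘ h(j, c, b) ∘ j ∘ l, d(c) ∘ d(j) ∘ h(c, c, j), b), j) ∘ l, l, l)

Derivation:
Descend into:  l ∘ h(d(b) ∘ (j ∘ b) ∘ c ∘ l ∘ h(j ∘ b, l ∘ c ∘ b, c ∘ c ∘ j), h(l ∘ h(j, c, b) ∘ c ∘ b ∘ j, d(j) ∘ (h(c, c, j) ∘ d(c)), b), j) ∘ c
Canonicalize subterm:  h(d(b) ∘ (j ∘ b) ∘ c ∘ l ∘ h(j ∘ b, l ∘ c ∘ b, c ∘ c ∘ j), h(l ∘ h(j, c, b) ∘ c ∘ b ∘ j, d(j) ∘ (h(c, c, j) ∘ d(c)), b), j)  →  h(b ∘ c ∘ d(b) ∘ h(b ∘ j, b ∘ c ∘ l, c ∘ j) ∘ j ∘ l, h(b ∘ c ∘ h(j, c, b) ∘ j ∘ l, d(c) ∘ d(j) ∘ h(c, c, j), b), j)
Order the arguments:  c ∘ h(b ∘ c ∘ d(b) ∘ h(b ∘ j, b ∘ c ∘ l, c ∘ j) ∘ j ∘ l, h(b ∘ c ∘ h(j, c, b) ∘ j ∘ l, d(c) ∘ d(j) ∘ h(c, c, j), b), j) ∘ l
Put back:  h(c ∘ h(b ∘ c ∘ d(b) ∘ h(b ∘ j, b ∘ c ∘ l, c ∘ j) ∘ j ∘ l, h(b ∘ c ∘ h(j, c, b) ∘ j ∘ l, d(c) ∘ d(j) ∘ h(c, c, j), b), j) ∘ l, l, l)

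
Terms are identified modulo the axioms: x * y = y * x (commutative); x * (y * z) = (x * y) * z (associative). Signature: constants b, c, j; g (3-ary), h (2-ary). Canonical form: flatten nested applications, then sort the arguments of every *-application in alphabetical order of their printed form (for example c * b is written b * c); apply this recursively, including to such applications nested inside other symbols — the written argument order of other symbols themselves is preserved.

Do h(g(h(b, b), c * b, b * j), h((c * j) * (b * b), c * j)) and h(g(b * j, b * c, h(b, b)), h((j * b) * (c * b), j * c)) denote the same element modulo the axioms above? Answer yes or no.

Answer: no — h(g(h(b, b), b * c, b * j), h(b * b * c * j, c * j)) vs h(g(b * j, b * c, h(b, b)), h(b * b * c * j, c * j))

Derivation:
Left:  h(g(h(b, b), c * b, b * j), h((c * j) * (b * b), c * j))
  Work inside:  (c * j) * (b * b)
  Un-nest:  c * j * b * b
  Sort:  b * b * c * j
  Rebuild:  h(g(h(b, b), b * c, b * j), h(b * b * c * j, c * j))
Right:  h(g(b * j, b * c, h(b, b)), h((j * b) * (c * b), j * c))
  Descend into:  (j * b) * (c * b)
  Un-nest:  j * b * c * b
  Sort:  b * b * c * j
  Put back:  h(g(b * j, b * c, h(b, b)), h(b * b * c * j, c * j))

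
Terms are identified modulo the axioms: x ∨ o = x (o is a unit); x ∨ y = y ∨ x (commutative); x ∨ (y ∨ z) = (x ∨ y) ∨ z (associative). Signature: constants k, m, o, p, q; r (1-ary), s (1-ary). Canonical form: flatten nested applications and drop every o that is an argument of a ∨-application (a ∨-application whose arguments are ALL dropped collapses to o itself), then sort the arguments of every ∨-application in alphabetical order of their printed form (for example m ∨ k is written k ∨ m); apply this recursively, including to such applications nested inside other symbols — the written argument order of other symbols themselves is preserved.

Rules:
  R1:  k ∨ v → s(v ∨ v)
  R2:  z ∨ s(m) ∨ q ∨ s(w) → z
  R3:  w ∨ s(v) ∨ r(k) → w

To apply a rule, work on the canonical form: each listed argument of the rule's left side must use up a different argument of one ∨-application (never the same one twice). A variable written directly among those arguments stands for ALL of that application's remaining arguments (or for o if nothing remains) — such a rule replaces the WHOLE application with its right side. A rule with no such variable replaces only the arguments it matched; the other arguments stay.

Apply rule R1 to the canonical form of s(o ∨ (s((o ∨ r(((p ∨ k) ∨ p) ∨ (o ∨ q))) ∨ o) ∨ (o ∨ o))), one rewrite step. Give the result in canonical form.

Canonical form:  s(s(r(k ∨ p ∨ p ∨ q)))
R1 matches:  uses k;  v := p ∨ p ∨ q
Every leftover argument binds to the variable; the entire application is replaced.
Result:  s(s(r(s(p ∨ p ∨ p ∨ p ∨ q ∨ q))))

Answer: s(s(r(s(p ∨ p ∨ p ∨ p ∨ q ∨ q))))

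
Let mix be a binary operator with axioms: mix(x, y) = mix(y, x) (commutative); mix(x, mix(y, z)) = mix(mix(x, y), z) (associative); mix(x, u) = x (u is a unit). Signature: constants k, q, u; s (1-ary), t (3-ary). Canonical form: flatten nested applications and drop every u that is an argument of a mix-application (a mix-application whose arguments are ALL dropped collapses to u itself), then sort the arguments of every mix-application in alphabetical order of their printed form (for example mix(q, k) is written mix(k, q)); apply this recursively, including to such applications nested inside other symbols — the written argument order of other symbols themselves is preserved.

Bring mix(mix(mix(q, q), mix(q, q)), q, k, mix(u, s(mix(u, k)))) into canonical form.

Answer: mix(k, q, q, q, q, q, s(k))

Derivation:
Un-nest:  mix(q, q, q, q, q, k, u, s(mix(u, k)))
Inside:  s(mix(u, k))  →  s(k)
Drop the unit:  drop u
Sort:  mix(k, q, q, q, q, q, s(k))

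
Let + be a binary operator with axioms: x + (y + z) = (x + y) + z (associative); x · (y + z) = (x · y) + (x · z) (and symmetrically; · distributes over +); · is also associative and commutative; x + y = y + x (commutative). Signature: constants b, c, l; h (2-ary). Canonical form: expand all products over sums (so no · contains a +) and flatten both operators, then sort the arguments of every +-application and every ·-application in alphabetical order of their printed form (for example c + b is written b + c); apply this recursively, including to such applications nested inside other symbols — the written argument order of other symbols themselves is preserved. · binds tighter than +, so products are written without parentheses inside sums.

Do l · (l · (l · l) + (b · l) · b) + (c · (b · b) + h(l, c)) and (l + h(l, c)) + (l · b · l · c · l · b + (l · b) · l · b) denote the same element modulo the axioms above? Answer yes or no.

Answer: no — b · b · c + b · b · l · l + h(l, c) + l · l · l · l vs b · b · c · l · l · l + b · b · l · l + h(l, c) + l

Derivation:
Left:  l · (l · (l · l) + (b · l) · b) + (c · (b · b) + h(l, c))
  Distribute:  l · l · l · l + b · b · l · l + b · b · c + h(l, c)
  Sort:  b · b · c + b · b · l · l + h(l, c) + l · l · l · l
Right:  (l + h(l, c)) + (l · b · l · c · l · b + (l · b) · l · b)
  Flatten:  l + h(l, c) + b · b · c · l · l · l + b · b · l · l
  Sort:  b · b · c · l · l · l + b · b · l · l + h(l, c) + l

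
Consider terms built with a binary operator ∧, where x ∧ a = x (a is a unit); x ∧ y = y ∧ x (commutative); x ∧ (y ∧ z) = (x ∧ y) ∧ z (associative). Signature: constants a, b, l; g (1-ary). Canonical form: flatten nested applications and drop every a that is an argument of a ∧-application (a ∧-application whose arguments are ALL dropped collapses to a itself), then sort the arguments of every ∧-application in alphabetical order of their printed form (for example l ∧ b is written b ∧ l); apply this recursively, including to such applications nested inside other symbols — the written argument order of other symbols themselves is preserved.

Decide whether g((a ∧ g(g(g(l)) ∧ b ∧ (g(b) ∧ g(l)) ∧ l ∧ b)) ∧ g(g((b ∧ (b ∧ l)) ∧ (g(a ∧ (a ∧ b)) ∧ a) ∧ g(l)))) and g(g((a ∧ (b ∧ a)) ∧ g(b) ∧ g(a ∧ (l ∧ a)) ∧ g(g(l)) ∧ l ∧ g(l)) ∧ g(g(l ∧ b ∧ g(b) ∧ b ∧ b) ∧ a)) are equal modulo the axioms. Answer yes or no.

Left:  g((a ∧ g(g(g(l)) ∧ b ∧ (g(b) ∧ g(l)) ∧ l ∧ b)) ∧ g(g((b ∧ (b ∧ l)) ∧ (g(a ∧ (a ∧ b)) ∧ a) ∧ g(l))))
  Work inside:  (a ∧ g(g(g(l)) ∧ b ∧ (g(b) ∧ g(l)) ∧ l ∧ b)) ∧ g(g((b ∧ (b ∧ l)) ∧ (g(a ∧ (a ∧ b)) ∧ a) ∧ g(l)))
  Flatten:  a ∧ g(g(g(l)) ∧ b ∧ (g(b) ∧ g(l)) ∧ l ∧ b) ∧ g(g((b ∧ (b ∧ l)) ∧ (g(a ∧ (a ∧ b)) ∧ a) ∧ g(l)))
  Simplify inside:  g(g(g(l)) ∧ b ∧ (g(b) ∧ g(l)) ∧ l ∧ b)  →  g(b ∧ b ∧ g(b) ∧ g(g(l)) ∧ g(l) ∧ l)
  Inside:  g(g((b ∧ (b ∧ l)) ∧ (g(a ∧ (a ∧ b)) ∧ a) ∧ g(l)))  →  g(g(b ∧ b ∧ g(b) ∧ g(l) ∧ l))
  Units out:  drop a
  Order the arguments:  g(b ∧ b ∧ g(b) ∧ g(g(l)) ∧ g(l) ∧ l) ∧ g(g(b ∧ b ∧ g(b) ∧ g(l) ∧ l))
  Rebuild:  g(g(b ∧ b ∧ g(b) ∧ g(g(l)) ∧ g(l) ∧ l) ∧ g(g(b ∧ b ∧ g(b) ∧ g(l) ∧ l)))
Right:  g(g((a ∧ (b ∧ a)) ∧ g(b) ∧ g(a ∧ (l ∧ a)) ∧ g(g(l)) ∧ l ∧ g(l)) ∧ g(g(l ∧ b ∧ g(b) ∧ b ∧ b) ∧ a))
  Work inside:  g((a ∧ (b ∧ a)) ∧ g(b) ∧ g(a ∧ (l ∧ a)) ∧ g(g(l)) ∧ l ∧ g(l)) ∧ g(g(l ∧ b ∧ g(b) ∧ b ∧ b) ∧ a)
  Canonicalize subterm:  g((a ∧ (b ∧ a)) ∧ g(b) ∧ g(a ∧ (l ∧ a)) ∧ g(g(l)) ∧ l ∧ g(l))  →  g(b ∧ g(b) ∧ g(g(l)) ∧ g(l) ∧ g(l) ∧ l)
  Inside:  g(g(l ∧ b ∧ g(b) ∧ b ∧ b) ∧ a)  →  g(g(b ∧ b ∧ b ∧ g(b) ∧ l))
  Sort arguments:  g(b ∧ g(b) ∧ g(g(l)) ∧ g(l) ∧ g(l) ∧ l) ∧ g(g(b ∧ b ∧ b ∧ g(b) ∧ l))
  Put back:  g(g(b ∧ g(b) ∧ g(g(l)) ∧ g(l) ∧ g(l) ∧ l) ∧ g(g(b ∧ b ∧ b ∧ g(b) ∧ l)))

Answer: no — g(g(b ∧ b ∧ g(b) ∧ g(g(l)) ∧ g(l) ∧ l) ∧ g(g(b ∧ b ∧ g(b) ∧ g(l) ∧ l))) vs g(g(b ∧ g(b) ∧ g(g(l)) ∧ g(l) ∧ g(l) ∧ l) ∧ g(g(b ∧ b ∧ b ∧ g(b) ∧ l)))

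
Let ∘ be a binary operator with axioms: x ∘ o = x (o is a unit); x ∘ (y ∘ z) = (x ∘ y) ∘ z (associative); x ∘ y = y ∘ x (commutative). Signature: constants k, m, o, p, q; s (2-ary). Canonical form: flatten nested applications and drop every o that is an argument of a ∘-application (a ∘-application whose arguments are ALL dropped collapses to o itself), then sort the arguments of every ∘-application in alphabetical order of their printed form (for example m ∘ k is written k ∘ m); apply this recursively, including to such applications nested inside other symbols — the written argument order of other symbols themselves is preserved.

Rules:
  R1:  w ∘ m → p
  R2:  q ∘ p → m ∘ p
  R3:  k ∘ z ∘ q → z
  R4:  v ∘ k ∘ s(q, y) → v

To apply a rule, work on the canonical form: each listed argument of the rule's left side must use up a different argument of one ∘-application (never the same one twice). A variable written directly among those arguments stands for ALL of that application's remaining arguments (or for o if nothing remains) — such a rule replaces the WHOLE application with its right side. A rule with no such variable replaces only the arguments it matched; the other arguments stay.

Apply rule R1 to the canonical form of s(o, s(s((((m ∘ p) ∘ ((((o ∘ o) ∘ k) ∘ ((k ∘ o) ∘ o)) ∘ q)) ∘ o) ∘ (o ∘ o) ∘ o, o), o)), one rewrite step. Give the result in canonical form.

Canonical form:  s(o, s(s(k ∘ k ∘ m ∘ p ∘ q, o), o))
Match R1:  consume m;  w := k ∘ k ∘ p ∘ q
The variable takes the whole remainder — replace the entire application.
New term:  s(o, s(s(p, o), o))

Answer: s(o, s(s(p, o), o))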